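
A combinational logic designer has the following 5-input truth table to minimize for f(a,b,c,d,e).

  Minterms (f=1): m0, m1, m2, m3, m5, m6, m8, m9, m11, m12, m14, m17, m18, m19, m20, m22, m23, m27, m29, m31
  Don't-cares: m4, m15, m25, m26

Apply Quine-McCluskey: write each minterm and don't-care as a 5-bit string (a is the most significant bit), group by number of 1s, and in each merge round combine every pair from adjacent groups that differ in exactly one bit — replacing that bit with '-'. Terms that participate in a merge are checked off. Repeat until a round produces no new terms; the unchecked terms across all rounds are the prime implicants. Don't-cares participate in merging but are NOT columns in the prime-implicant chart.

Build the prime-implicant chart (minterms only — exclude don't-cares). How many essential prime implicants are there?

4

Round 0: 00000✓ 00001✓ 00010✓ 00011✓ 00100✓ 00101✓ 00110✓ 01000✓ 01001✓ 01011✓ 01100✓ 01110✓ 01111✓ 10001✓ 10010✓ 10011✓ 10100✓ 10110✓ 10111✓ 11001✓ 11010✓ 11011✓ 11101✓ 11111✓
Round 1: -0001✓ -0010✓ -0011✓ -0100✓ -0110✓ -1001✓ -1011✓ -1111✓ 0-000✓ 0-001✓ 0-011✓ 0-100✓ 0-110✓ 00-00✓ 00-01✓ 00-10✓ 000-0✓ 000-1✓ 0000-✓ 0001-✓ 001-0✓ 0010-✓ 01-00✓ 01-11✓ 010-1✓ 0100-✓ 011-0✓ 0111- 1-001✓ 1-010✓ 1-011✓ 1-111✓ 10-10✓ 10-11✓ 100-1✓ 1001-✓ 101-0✓ 1011-✓ 11-01✓ 11-11✓ 110-1✓ 1101-✓ 111-1✓
Round 2: --001✓ --011✓ -0-10 -00-1✓ -001- -01-0 -1-11 -10-1✓ 0--00 0-0-1✓ 0-00- 0-1-0 00--0 00-0- 000-- 1--11 1-0-1✓ 1-01- 10-1- 11--1
Round 3: --0-1
PIs = {--0-1, -0-10, -001-, -01-0, -1-11, 0--00, 0-00-, 0-1-0, 00--0, 00-0-, 000--, 0111-, 1--11, 1-01-, 10-1-, 11--1}
Coverage chart:
  m0: 0--00,0-00-,00--0,00-0-,000--
  m1: --0-1,0-00-,00-0-,000--
  m2: -0-10,-001-,00--0,000--
  m3: --0-1,-001-,000--
  m5: 00-0- ←essential
  m6: -0-10,-01-0,0-1-0,00--0
  m8: 0--00,0-00-
  m9: --0-1,0-00-
  m11: --0-1,-1-11
  m12: 0--00,0-1-0
  m14: 0-1-0,0111-
  m17: --0-1 ←essential
  m18: -0-10,-001-,1-01-,10-1-
  m19: --0-1,-001-,1--11,1-01-,10-1-
  m20: -01-0 ←essential
  m22: -0-10,-01-0,10-1-
  m23: 1--11,10-1-
  m27: --0-1,-1-11,1--11,1-01-,11--1
  m29: 11--1 ←essential
  m31: -1-11,1--11,11--1
Essential: --0-1, -01-0, 00-0-, 11--1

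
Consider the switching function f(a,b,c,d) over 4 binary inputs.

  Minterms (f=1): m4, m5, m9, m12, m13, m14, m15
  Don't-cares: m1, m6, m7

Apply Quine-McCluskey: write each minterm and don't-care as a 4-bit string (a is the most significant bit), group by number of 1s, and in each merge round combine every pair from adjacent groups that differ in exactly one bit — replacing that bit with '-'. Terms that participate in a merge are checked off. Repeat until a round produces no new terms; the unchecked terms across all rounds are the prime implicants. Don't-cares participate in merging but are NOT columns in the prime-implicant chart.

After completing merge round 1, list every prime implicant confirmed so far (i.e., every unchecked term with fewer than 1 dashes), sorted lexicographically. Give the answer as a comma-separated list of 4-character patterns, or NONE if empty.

size-2^0 implicants → 0001(✓)  0100(✓)  0101(✓)  0110(✓)  0111(✓)  1001(✓)  1100(✓)  1101(✓)  1110(✓)  1111(✓)
size-2^1 implicants → -001(✓)  -100(✓)  -101(✓)  -110(✓)  -111(✓)  0-01(✓)  01-0(✓)  01-1(✓)  010-(✓)  011-(✓)  1-01(✓)  11-0(✓)  11-1(✓)  110-(✓)  111-(✓)
size-2^2 implicants → --01  -1-0(✓)  -1-1(✓)  -10-(✓)  -11-(✓)  01--(✓)  11--(✓)
size-2^3 implicants → -1--
Unchecked terms (primes): --01, -1--

NONE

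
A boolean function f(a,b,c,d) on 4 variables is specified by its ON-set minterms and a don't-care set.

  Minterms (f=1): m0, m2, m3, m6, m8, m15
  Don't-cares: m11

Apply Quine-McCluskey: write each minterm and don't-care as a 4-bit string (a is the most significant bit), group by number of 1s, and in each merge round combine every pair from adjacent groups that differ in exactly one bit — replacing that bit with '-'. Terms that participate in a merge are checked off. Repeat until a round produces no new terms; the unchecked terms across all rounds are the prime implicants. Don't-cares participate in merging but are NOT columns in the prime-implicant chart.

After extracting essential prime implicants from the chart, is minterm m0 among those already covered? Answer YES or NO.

YES

size-2^0 implicants → 0000(✓)  0010(✓)  0011(✓)  0110(✓)  1000(✓)  1011(✓)  1111(✓)
size-2^1 implicants → -000  -011  0-10  00-0  001-  1-11
Unchecked terms (primes): -000, -011, 0-10, 00-0, 001-, 1-11
Minterm coverage:
  m0 ⊆ -000,00-0
  m2 ⊆ 0-10,00-0,001-
  m3 ⊆ -011,001-
  m6 ⊆ 0-10 [E]
  m8 ⊆ -000 [E]
  m15 ⊆ 1-11 [E]
E = {-000, 0-10, 1-11}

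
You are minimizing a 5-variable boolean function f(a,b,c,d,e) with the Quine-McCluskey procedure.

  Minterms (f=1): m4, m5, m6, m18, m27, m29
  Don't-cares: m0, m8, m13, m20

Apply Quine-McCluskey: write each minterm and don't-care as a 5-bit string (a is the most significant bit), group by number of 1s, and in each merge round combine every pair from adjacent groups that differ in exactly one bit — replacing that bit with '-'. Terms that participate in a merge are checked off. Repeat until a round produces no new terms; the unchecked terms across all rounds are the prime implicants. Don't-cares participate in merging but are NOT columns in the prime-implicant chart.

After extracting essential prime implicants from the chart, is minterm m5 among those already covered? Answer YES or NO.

NO

size-2^0 implicants → 00000(✓)  00100(✓)  00101(✓)  00110(✓)  01000(✓)  01101(✓)  10010  10100(✓)  11011  11101(✓)
size-2^1 implicants → -0100  -1101  0-000  0-101  00-00  001-0  0010-
Unchecked terms (primes): -0100, -1101, 0-000, 0-101, 00-00, 001-0, 0010-, 10010, 11011
Minterm coverage:
  m4 ⊆ -0100,00-00,001-0,0010-
  m5 ⊆ 0-101,0010-
  m6 ⊆ 001-0 [E]
  m18 ⊆ 10010 [E]
  m27 ⊆ 11011 [E]
  m29 ⊆ -1101 [E]
E = {-1101, 001-0, 10010, 11011}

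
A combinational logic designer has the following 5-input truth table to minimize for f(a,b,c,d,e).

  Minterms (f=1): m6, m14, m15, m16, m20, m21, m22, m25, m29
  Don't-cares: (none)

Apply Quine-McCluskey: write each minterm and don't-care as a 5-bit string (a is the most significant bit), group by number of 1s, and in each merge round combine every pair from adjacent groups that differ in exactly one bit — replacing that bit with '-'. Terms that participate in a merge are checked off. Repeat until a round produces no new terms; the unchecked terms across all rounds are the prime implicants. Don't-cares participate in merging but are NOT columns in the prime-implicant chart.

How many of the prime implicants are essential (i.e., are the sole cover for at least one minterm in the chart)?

3

[col 0] 00110*, 01110*, 01111*, 10000*, 10100*, 10101*, 10110*, 11001*, 11101*
[col 1] -0110, 0-110, 0111-, 1-101, 10-00, 101-0, 1010-, 11-01
Prime implicants: -0110, 0-110, 0111-, 1-101, 10-00, 101-0, 1010-, 11-01
PI chart (minterm → PIs covering it):
  6 | -0110,0-110
  14 | 0-110,0111-
  15 | 0111-  (sole → essential)
  16 | 10-00  (sole → essential)
  20 | 10-00,101-0,1010-
  21 | 1-101,1010-
  22 | -0110,101-0
  25 | 11-01  (sole → essential)
  29 | 1-101,11-01
Essential prime implicants: 0111-, 10-00, 11-01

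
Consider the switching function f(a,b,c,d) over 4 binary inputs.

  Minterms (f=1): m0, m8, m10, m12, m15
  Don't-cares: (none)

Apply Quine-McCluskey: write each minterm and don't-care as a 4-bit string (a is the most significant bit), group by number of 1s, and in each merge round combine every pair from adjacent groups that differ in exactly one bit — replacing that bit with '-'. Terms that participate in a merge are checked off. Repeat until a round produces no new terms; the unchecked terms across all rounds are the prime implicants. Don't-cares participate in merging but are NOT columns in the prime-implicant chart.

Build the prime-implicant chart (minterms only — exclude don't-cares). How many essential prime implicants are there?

Round 0: 0000✓ 1000✓ 1010✓ 1100✓ 1111
Round 1: -000 1-00 10-0
PIs = {-000, 1-00, 10-0, 1111}
Coverage chart:
  m0: -000 ←essential
  m8: -000,1-00,10-0
  m10: 10-0 ←essential
  m12: 1-00 ←essential
  m15: 1111 ←essential
Essential: -000, 1-00, 10-0, 1111

4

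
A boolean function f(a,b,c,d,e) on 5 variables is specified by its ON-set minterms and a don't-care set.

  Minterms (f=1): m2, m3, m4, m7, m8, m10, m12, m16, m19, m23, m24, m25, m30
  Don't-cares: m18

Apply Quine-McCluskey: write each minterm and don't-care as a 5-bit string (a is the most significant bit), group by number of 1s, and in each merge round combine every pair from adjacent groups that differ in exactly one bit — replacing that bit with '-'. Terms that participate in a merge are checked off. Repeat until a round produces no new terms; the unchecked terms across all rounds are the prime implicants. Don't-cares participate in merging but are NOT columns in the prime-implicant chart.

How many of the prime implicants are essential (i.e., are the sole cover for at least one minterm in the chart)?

Round 0: 00010✓ 00011✓ 00100✓ 00111✓ 01000✓ 01010✓ 01100✓ 10000✓ 10010✓ 10011✓ 10111✓ 11000✓ 11001✓ 11110
Round 1: -0010✓ -0011✓ -0111✓ -1000 0-010 0-100 00-11✓ 0001-✓ 01-00 010-0 1-000 10-11✓ 100-0 1001-✓ 1100-
Round 2: -0-11 -001-
PIs = {-0-11, -001-, -1000, 0-010, 0-100, 01-00, 010-0, 1-000, 100-0, 1100-, 11110}
Coverage chart:
  m2: -001-,0-010
  m3: -0-11,-001-
  m4: 0-100 ←essential
  m7: -0-11 ←essential
  m8: -1000,01-00,010-0
  m10: 0-010,010-0
  m12: 0-100,01-00
  m16: 1-000,100-0
  m19: -0-11,-001-
  m23: -0-11 ←essential
  m24: -1000,1-000,1100-
  m25: 1100- ←essential
  m30: 11110 ←essential
Essential: -0-11, 0-100, 1100-, 11110

4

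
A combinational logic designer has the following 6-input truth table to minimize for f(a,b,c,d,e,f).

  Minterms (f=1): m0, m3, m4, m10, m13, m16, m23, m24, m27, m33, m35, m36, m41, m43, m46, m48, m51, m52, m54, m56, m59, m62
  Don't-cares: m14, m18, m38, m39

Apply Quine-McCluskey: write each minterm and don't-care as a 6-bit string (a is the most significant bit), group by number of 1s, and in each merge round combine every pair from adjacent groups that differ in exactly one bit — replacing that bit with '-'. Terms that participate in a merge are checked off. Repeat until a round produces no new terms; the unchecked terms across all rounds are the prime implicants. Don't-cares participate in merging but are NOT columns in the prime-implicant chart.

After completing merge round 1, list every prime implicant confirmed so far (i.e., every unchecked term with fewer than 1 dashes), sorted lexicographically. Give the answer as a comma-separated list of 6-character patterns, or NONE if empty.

001101, 010111

[col 0] 000000*, 000011*, 000100*, 001010*, 001101, 001110*, 010000*, 010010*, 010111, 011000*, 011011*, 100001*, 100011*, 100100*, 100110*, 100111*, 101001*, 101011*, 101110*, 110000*, 110011*, 110100*, 110110*, 111000*, 111011*, 111110*
[col 1] -00011, -00100, -01110, -10000*, -11000*, -11011, 0-0000, 000-00, 001-10, 01-000*, 0100-0, 1-0011*, 1-0100*, 1-0110*, 1-1011*, 1-1110*, 10-001*, 10-011*, 10-110*, 100-11, 1000-1*, 1001-0*, 10011-, 1010-1*, 11-000*, 11-011*, 11-110*, 110-00, 1101-0*
[col 2] -1-000, 1--011, 1--110, 1-01-0, 10-0-1
Prime implicants: -00011, -00100, -01110, -1-000, -11011, 0-0000, 000-00, 001-10, 001101, 0100-0, 010111, 1--011, 1--110, 1-01-0, 10-0-1, 100-11, 10011-, 110-00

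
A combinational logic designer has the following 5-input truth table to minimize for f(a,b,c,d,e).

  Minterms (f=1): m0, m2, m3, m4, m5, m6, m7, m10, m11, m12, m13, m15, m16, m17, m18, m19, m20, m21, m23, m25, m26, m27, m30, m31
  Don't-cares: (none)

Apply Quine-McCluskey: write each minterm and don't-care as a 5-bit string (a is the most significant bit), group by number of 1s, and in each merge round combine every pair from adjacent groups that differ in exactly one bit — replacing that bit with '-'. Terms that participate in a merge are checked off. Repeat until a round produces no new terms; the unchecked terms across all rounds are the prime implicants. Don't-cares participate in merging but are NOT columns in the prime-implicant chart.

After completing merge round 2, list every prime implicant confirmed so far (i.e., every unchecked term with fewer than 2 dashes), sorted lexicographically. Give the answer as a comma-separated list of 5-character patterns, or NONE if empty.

NONE

Round 0: 00000✓ 00010✓ 00011✓ 00100✓ 00101✓ 00110✓ 00111✓ 01010✓ 01011✓ 01100✓ 01101✓ 01111✓ 10000✓ 10001✓ 10010✓ 10011✓ 10100✓ 10101✓ 10111✓ 11001✓ 11010✓ 11011✓ 11110✓ 11111✓
Round 1: -0000✓ -0010✓ -0011✓ -0100✓ -0101✓ -0111✓ -1010✓ -1011✓ -1111✓ 0-010✓ 0-011✓ 0-100✓ 0-101✓ 0-111✓ 00-00✓ 00-10✓ 00-11✓ 000-0✓ 0001-✓ 001-0✓ 001-1✓ 0010-✓ 0011-✓ 01-11✓ 0101-✓ 011-1✓ 0110-✓ 1-001✓ 1-010✓ 1-011✓ 1-111✓ 10-00✓ 10-01✓ 10-11✓ 100-0✓ 100-1✓ 1000-✓ 1001-✓ 101-1✓ 1010-✓ 11-10✓ 11-11✓ 110-1✓ 1101-✓ 1111-✓
Round 2: --010✓ --011✓ --111✓ -0-00 -0-11✓ -00-0 -001-✓ -01-1 -010- -1-11✓ -101-✓ 0--11✓ 0-01-✓ 0-1-1 0-10- 00--0 00-1- 001-- 1--11✓ 1-0-1 1-01-✓ 10--1 10-0- 100-- 11-1-
Round 3: ---11 --01-
PIs = {---11, --01-, -0-00, -00-0, -01-1, -010-, 0-1-1, 0-10-, 00--0, 00-1-, 001--, 1-0-1, 10--1, 10-0-, 100--, 11-1-}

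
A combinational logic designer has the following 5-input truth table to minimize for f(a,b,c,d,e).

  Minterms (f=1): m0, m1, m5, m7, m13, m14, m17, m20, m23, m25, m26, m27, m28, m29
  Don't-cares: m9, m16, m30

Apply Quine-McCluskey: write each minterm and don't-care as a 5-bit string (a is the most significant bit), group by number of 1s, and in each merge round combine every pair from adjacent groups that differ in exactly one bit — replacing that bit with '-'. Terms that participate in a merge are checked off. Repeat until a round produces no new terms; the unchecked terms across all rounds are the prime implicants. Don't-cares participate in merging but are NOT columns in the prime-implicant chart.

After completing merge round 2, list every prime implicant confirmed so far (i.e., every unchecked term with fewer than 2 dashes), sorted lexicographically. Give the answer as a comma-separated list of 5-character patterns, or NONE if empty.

-0111, -1110, 001-1, 1-100, 10-00, 11-10, 110-1, 1101-, 111-0, 1110-

size-2^0 implicants → 00000(✓)  00001(✓)  00101(✓)  00111(✓)  01001(✓)  01101(✓)  01110(✓)  10000(✓)  10001(✓)  10100(✓)  10111(✓)  11001(✓)  11010(✓)  11011(✓)  11100(✓)  11101(✓)  11110(✓)
size-2^1 implicants → -0000(✓)  -0001(✓)  -0111  -1001(✓)  -1101(✓)  -1110  0-001(✓)  0-101(✓)  00-01(✓)  0000-(✓)  001-1  01-01(✓)  1-001(✓)  1-100  10-00  1000-(✓)  11-01(✓)  11-10  110-1  1101-  111-0  1110-
size-2^2 implicants → --001  -000-  -1-01  0--01
Unchecked terms (primes): --001, -000-, -0111, -1-01, -1110, 0--01, 001-1, 1-100, 10-00, 11-10, 110-1, 1101-, 111-0, 1110-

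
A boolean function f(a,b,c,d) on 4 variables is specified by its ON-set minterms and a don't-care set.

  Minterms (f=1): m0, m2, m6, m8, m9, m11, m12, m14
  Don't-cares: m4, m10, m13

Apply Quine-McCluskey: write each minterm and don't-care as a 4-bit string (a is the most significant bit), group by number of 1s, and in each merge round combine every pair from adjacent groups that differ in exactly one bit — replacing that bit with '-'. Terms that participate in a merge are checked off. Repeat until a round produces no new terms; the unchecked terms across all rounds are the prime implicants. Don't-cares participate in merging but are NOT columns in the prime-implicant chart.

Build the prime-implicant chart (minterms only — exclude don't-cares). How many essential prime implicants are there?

2

Round 0: 0000✓ 0010✓ 0100✓ 0110✓ 1000✓ 1001✓ 1010✓ 1011✓ 1100✓ 1101✓ 1110✓
Round 1: -000✓ -010✓ -100✓ -110✓ 0-00✓ 0-10✓ 00-0✓ 01-0✓ 1-00✓ 1-01✓ 1-10✓ 10-0✓ 10-1✓ 100-✓ 101-✓ 11-0✓ 110-✓
Round 2: --00✓ --10✓ -0-0✓ -1-0✓ 0--0✓ 1--0✓ 1-0- 10--
Round 3: ---0
PIs = {---0, 1-0-, 10--}
Coverage chart:
  m0: ---0 ←essential
  m2: ---0 ←essential
  m6: ---0 ←essential
  m8: ---0,1-0-,10--
  m9: 1-0-,10--
  m11: 10-- ←essential
  m12: ---0,1-0-
  m14: ---0 ←essential
Essential: ---0, 10--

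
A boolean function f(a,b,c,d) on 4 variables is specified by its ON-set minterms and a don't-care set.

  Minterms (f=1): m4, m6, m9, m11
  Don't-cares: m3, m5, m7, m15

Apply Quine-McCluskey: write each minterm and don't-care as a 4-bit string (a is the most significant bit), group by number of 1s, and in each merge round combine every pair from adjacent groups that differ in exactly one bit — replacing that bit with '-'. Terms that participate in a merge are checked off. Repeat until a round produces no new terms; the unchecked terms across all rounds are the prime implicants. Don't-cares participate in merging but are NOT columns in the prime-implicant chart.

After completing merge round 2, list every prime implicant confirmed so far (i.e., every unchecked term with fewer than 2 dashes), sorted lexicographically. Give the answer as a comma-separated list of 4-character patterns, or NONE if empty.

10-1

size-2^0 implicants → 0011(✓)  0100(✓)  0101(✓)  0110(✓)  0111(✓)  1001(✓)  1011(✓)  1111(✓)
size-2^1 implicants → -011(✓)  -111(✓)  0-11(✓)  01-0(✓)  01-1(✓)  010-(✓)  011-(✓)  1-11(✓)  10-1
size-2^2 implicants → --11  01--
Unchecked terms (primes): --11, 01--, 10-1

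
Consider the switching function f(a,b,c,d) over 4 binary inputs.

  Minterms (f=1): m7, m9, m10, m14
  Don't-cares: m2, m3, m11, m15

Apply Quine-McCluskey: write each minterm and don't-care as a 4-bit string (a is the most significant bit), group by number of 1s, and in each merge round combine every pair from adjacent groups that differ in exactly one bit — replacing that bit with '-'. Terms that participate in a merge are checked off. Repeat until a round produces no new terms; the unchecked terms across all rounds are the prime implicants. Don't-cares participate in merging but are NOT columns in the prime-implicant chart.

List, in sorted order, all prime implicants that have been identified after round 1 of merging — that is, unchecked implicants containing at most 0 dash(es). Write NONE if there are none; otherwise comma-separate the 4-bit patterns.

NONE

[col 0] 0010*, 0011*, 0111*, 1001*, 1010*, 1011*, 1110*, 1111*
[col 1] -010*, -011*, -111*, 0-11*, 001-*, 1-10*, 1-11*, 10-1, 101-*, 111-*
[col 2] --11, -01-, 1-1-
Prime implicants: --11, -01-, 1-1-, 10-1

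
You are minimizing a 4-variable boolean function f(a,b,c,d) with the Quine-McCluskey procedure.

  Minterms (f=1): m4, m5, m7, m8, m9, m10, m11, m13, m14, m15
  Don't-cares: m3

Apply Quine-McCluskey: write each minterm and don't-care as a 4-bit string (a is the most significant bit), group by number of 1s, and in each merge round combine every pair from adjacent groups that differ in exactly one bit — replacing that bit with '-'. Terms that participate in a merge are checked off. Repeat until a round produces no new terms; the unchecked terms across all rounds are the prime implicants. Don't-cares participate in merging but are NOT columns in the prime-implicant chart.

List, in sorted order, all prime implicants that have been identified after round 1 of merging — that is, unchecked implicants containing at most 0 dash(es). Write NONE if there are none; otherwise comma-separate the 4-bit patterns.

Round 0: 0011✓ 0100✓ 0101✓ 0111✓ 1000✓ 1001✓ 1010✓ 1011✓ 1101✓ 1110✓ 1111✓
Round 1: -011✓ -101✓ -111✓ 0-11✓ 01-1✓ 010- 1-01✓ 1-10✓ 1-11✓ 10-0✓ 10-1✓ 100-✓ 101-✓ 11-1✓ 111-✓
Round 2: --11 -1-1 1--1 1-1- 10--
PIs = {--11, -1-1, 010-, 1--1, 1-1-, 10--}

NONE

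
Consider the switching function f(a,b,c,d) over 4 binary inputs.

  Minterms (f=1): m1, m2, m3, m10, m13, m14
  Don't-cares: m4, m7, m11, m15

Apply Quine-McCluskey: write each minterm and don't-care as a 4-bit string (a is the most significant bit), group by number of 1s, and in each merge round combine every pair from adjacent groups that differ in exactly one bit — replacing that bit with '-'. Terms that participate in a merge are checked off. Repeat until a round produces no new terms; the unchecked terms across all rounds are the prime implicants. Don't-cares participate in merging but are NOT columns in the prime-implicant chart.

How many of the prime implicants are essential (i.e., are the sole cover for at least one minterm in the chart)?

4

size-2^0 implicants → 0001(✓)  0010(✓)  0011(✓)  0100  0111(✓)  1010(✓)  1011(✓)  1101(✓)  1110(✓)  1111(✓)
size-2^1 implicants → -010(✓)  -011(✓)  -111(✓)  0-11(✓)  00-1  001-(✓)  1-10(✓)  1-11(✓)  101-(✓)  11-1  111-(✓)
size-2^2 implicants → --11  -01-  1-1-
Unchecked terms (primes): --11, -01-, 00-1, 0100, 1-1-, 11-1
Minterm coverage:
  m1 ⊆ 00-1 [E]
  m2 ⊆ -01- [E]
  m3 ⊆ --11,-01-,00-1
  m10 ⊆ -01-,1-1-
  m13 ⊆ 11-1 [E]
  m14 ⊆ 1-1- [E]
E = {-01-, 00-1, 1-1-, 11-1}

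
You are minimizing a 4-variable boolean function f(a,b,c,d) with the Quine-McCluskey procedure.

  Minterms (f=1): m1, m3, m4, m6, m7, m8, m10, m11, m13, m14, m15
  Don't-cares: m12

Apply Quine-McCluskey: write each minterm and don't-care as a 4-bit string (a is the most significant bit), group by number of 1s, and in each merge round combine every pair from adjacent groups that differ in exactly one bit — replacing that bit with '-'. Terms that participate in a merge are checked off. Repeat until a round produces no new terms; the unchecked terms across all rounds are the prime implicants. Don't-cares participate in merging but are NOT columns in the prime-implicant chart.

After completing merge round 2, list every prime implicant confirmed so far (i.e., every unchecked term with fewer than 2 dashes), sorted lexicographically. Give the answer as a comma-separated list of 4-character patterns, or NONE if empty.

00-1

[col 0] 0001*, 0011*, 0100*, 0110*, 0111*, 1000*, 1010*, 1011*, 1100*, 1101*, 1110*, 1111*
[col 1] -011*, -100*, -110*, -111*, 0-11*, 00-1, 01-0*, 011-*, 1-00*, 1-10*, 1-11*, 10-0*, 101-*, 11-0*, 11-1*, 110-*, 111-*
[col 2] --11, -1-0, -11-, 1--0, 1-1-, 11--
Prime implicants: --11, -1-0, -11-, 00-1, 1--0, 1-1-, 11--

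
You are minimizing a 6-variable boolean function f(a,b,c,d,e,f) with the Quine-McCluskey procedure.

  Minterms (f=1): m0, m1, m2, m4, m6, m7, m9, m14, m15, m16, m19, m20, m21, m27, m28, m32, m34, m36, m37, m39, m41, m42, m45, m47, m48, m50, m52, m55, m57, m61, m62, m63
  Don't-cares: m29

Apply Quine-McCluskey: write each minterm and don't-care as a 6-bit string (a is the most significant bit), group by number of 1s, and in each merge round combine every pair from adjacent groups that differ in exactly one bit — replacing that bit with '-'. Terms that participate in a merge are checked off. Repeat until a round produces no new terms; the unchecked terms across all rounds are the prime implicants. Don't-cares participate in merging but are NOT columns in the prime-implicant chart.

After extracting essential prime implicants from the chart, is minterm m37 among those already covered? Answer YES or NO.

NO

size-2^0 implicants → 000000(✓)  000001(✓)  000010(✓)  000100(✓)  000110(✓)  000111(✓)  001001(✓)  001110(✓)  001111(✓)  010000(✓)  010011(✓)  010100(✓)  010101(✓)  011011(✓)  011100(✓)  011101(✓)  100000(✓)  100010(✓)  100100(✓)  100101(✓)  100111(✓)  101001(✓)  101010(✓)  101101(✓)  101111(✓)  110000(✓)  110010(✓)  110100(✓)  110111(✓)  111001(✓)  111101(✓)  111110(✓)  111111(✓)
size-2^1 implicants → -00000(✓)  -00010(✓)  -00100(✓)  -00111(✓)  -01001  -01111(✓)  -10000(✓)  -10100(✓)  -11101  0-0000(✓)  0-0100(✓)  00-001  00-110(✓)  00-111(✓)  000-00(✓)  000-10(✓)  0000-0(✓)  00000-  0001-0(✓)  00011-(✓)  00111-(✓)  01-011  01-100(✓)  01-101(✓)  010-00(✓)  01010-(✓)  01110-(✓)  1-0000(✓)  1-0010(✓)  1-0100(✓)  1-0111(✓)  1-1001(✓)  1-1101(✓)  1-1111(✓)  10-010  10-101(✓)  10-111(✓)  100-00(✓)  1000-0(✓)  1001-1(✓)  10010-  101-01(✓)  1011-1(✓)  11-111(✓)  110-00(✓)  1100-0(✓)  111-01(✓)  1111-1(✓)  11111-
size-2^2 implicants → --0000(✓)  --0100(✓)  -0-111  -00-00(✓)  -000-0  -10-00(✓)  0-0-00(✓)  00-11-  000--0  01-10-  1--111  1-0-00(✓)  1-00-0  1-1-01  1-11-1  10-1-1
size-2^3 implicants → --0-00
Unchecked terms (primes): --0-00, -0-111, -000-0, -01001, -11101, 00-001, 00-11-, 000--0, 00000-, 01-011, 01-10-, 1--111, 1-00-0, 1-1-01, 1-11-1, 10-010, 10-1-1, 10010-, 11111-
Minterm coverage:
  m0 ⊆ --0-00,-000-0,000--0,00000-
  m1 ⊆ 00-001,00000-
  m2 ⊆ -000-0,000--0
  m4 ⊆ --0-00,000--0
  m6 ⊆ 00-11-,000--0
  m7 ⊆ -0-111,00-11-
  m9 ⊆ -01001,00-001
  m14 ⊆ 00-11- [E]
  m15 ⊆ -0-111,00-11-
  m16 ⊆ --0-00 [E]
  m19 ⊆ 01-011 [E]
  m20 ⊆ --0-00,01-10-
  m21 ⊆ 01-10- [E]
  m27 ⊆ 01-011 [E]
  m28 ⊆ 01-10- [E]
  m32 ⊆ --0-00,-000-0,1-00-0
  m34 ⊆ -000-0,1-00-0,10-010
  m36 ⊆ --0-00,10010-
  m37 ⊆ 10-1-1,10010-
  m39 ⊆ -0-111,1--111,10-1-1
  m41 ⊆ -01001,1-1-01
  m42 ⊆ 10-010 [E]
  m45 ⊆ 1-1-01,1-11-1,10-1-1
  m47 ⊆ -0-111,1--111,1-11-1,10-1-1
  m48 ⊆ --0-00,1-00-0
  m50 ⊆ 1-00-0 [E]
  m52 ⊆ --0-00 [E]
  m55 ⊆ 1--111 [E]
  m57 ⊆ 1-1-01 [E]
  m61 ⊆ -11101,1-1-01,1-11-1
  m62 ⊆ 11111- [E]
  m63 ⊆ 1--111,1-11-1,11111-
E = {--0-00, 00-11-, 01-011, 01-10-, 1--111, 1-00-0, 1-1-01, 10-010, 11111-}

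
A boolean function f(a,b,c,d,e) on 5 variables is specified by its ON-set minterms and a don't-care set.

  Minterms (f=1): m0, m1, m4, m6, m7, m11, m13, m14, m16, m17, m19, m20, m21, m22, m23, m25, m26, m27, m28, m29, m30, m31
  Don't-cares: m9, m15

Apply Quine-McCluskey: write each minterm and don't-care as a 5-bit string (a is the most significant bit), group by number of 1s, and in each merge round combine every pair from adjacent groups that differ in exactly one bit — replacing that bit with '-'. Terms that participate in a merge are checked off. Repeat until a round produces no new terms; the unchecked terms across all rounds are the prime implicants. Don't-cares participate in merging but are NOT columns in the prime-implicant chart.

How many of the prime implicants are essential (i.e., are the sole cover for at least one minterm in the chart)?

[col 0] 00000*, 00001*, 00100*, 00110*, 00111*, 01001*, 01011*, 01101*, 01110*, 01111*, 10000*, 10001*, 10011*, 10100*, 10101*, 10110*, 10111*, 11001*, 11010*, 11011*, 11100*, 11101*, 11110*, 11111*
[col 1] -0000*, -0001*, -0100*, -0110*, -0111*, -1001*, -1011*, -1101*, -1110*, -1111*, 0-001*, 0-110*, 0-111*, 00-00*, 0000-*, 001-0*, 0011-*, 01-01*, 01-11*, 010-1*, 011-1*, 0111-*, 1-001*, 1-011*, 1-100*, 1-101*, 1-110*, 1-111*, 10-00*, 10-01*, 10-11*, 100-1*, 1000-*, 101-0*, 101-1*, 1010-*, 1011-*, 11-01*, 11-10*, 11-11*, 110-1*, 1101-*, 111-0*, 111-1*, 1110-*, 1111-*
[col 2] --001, --110*, --111*, -0-00, -000-, -01-0, -011-*, -1-01*, -1-11*, -10-1*, -11-1*, -111-*, 0-11-*, 01--1*, 1--01*, 1--11*, 1-0-1*, 1-1-0*, 1-1-1*, 1-10-*, 1-11-*, 10--1*, 10-0-, 101--*, 11--1*, 11-1-, 111--*
[col 3] --11-, -1--1, 1---1, 1-1--
Prime implicants: --001, --11-, -0-00, -000-, -01-0, -1--1, 1---1, 1-1--, 10-0-, 11-1-
PI chart (minterm → PIs covering it):
  0 | -0-00,-000-
  1 | --001,-000-
  4 | -0-00,-01-0
  6 | --11-,-01-0
  7 | --11-  (sole → essential)
  11 | -1--1  (sole → essential)
  13 | -1--1  (sole → essential)
  14 | --11-  (sole → essential)
  16 | -0-00,-000-,10-0-
  17 | --001,-000-,1---1,10-0-
  19 | 1---1  (sole → essential)
  20 | -0-00,-01-0,1-1--,10-0-
  21 | 1---1,1-1--,10-0-
  22 | --11-,-01-0,1-1--
  23 | --11-,1---1,1-1--
  25 | --001,-1--1,1---1
  26 | 11-1-  (sole → essential)
  27 | -1--1,1---1,11-1-
  28 | 1-1--  (sole → essential)
  29 | -1--1,1---1,1-1--
  30 | --11-,1-1--,11-1-
  31 | --11-,-1--1,1---1,1-1--,11-1-
Essential prime implicants: --11-, -1--1, 1---1, 1-1--, 11-1-

5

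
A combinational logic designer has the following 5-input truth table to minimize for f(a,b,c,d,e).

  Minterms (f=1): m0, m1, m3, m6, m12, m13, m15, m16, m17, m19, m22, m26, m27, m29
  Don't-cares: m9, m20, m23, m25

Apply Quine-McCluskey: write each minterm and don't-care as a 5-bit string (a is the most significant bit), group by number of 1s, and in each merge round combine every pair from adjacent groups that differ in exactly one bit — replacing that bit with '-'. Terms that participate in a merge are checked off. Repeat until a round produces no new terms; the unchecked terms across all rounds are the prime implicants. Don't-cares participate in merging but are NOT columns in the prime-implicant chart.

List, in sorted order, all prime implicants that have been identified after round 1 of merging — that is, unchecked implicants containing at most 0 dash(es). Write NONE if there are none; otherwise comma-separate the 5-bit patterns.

size-2^0 implicants → 00000(✓)  00001(✓)  00011(✓)  00110(✓)  01001(✓)  01100(✓)  01101(✓)  01111(✓)  10000(✓)  10001(✓)  10011(✓)  10100(✓)  10110(✓)  10111(✓)  11001(✓)  11010(✓)  11011(✓)  11101(✓)
size-2^1 implicants → -0000(✓)  -0001(✓)  -0011(✓)  -0110  -1001(✓)  -1101(✓)  0-001(✓)  000-1(✓)  0000-(✓)  01-01(✓)  011-1  0110-  1-001(✓)  1-011(✓)  10-00  10-11  100-1(✓)  1000-(✓)  101-0  1011-  11-01(✓)  110-1(✓)  1101-
size-2^2 implicants → --001  -00-1  -000-  -1-01  1-0-1
Unchecked terms (primes): --001, -00-1, -000-, -0110, -1-01, 011-1, 0110-, 1-0-1, 10-00, 10-11, 101-0, 1011-, 1101-

NONE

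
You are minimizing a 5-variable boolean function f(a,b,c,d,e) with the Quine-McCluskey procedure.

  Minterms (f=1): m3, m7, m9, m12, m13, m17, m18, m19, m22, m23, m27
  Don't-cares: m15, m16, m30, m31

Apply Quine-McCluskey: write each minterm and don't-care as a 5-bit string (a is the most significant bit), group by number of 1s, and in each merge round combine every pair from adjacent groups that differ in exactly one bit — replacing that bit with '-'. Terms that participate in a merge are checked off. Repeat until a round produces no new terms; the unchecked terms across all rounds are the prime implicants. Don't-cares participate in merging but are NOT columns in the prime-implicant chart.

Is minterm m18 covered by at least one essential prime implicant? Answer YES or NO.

size-2^0 implicants → 00011(✓)  00111(✓)  01001(✓)  01100(✓)  01101(✓)  01111(✓)  10000(✓)  10001(✓)  10010(✓)  10011(✓)  10110(✓)  10111(✓)  11011(✓)  11110(✓)  11111(✓)
size-2^1 implicants → -0011(✓)  -0111(✓)  -1111(✓)  0-111(✓)  00-11(✓)  01-01  011-1  0110-  1-011(✓)  1-110(✓)  1-111(✓)  10-10(✓)  10-11(✓)  100-0(✓)  100-1(✓)  1000-(✓)  1001-(✓)  1011-(✓)  11-11(✓)  1111-(✓)
size-2^2 implicants → --111  -0-11  1--11  1-11-  10-1-  100--
Unchecked terms (primes): --111, -0-11, 01-01, 011-1, 0110-, 1--11, 1-11-, 10-1-, 100--
Minterm coverage:
  m3 ⊆ -0-11 [E]
  m7 ⊆ --111,-0-11
  m9 ⊆ 01-01 [E]
  m12 ⊆ 0110- [E]
  m13 ⊆ 01-01,011-1,0110-
  m17 ⊆ 100-- [E]
  m18 ⊆ 10-1-,100--
  m19 ⊆ -0-11,1--11,10-1-,100--
  m22 ⊆ 1-11-,10-1-
  m23 ⊆ --111,-0-11,1--11,1-11-,10-1-
  m27 ⊆ 1--11 [E]
E = {-0-11, 01-01, 0110-, 1--11, 100--}

YES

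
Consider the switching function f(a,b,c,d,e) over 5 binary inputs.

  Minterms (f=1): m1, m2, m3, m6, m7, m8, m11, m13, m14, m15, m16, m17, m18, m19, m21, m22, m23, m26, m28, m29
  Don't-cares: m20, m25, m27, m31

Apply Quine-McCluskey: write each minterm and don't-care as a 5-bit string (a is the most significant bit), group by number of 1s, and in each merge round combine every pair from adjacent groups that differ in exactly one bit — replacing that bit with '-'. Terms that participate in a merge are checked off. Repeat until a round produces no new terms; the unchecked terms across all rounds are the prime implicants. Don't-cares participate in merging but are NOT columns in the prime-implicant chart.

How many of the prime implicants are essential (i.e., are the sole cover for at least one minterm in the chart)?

size-2^0 implicants → 00001(✓)  00010(✓)  00011(✓)  00110(✓)  00111(✓)  01000  01011(✓)  01101(✓)  01110(✓)  01111(✓)  10000(✓)  10001(✓)  10010(✓)  10011(✓)  10100(✓)  10101(✓)  10110(✓)  10111(✓)  11001(✓)  11010(✓)  11011(✓)  11100(✓)  11101(✓)  11111(✓)
size-2^1 implicants → -0001(✓)  -0010(✓)  -0011(✓)  -0110(✓)  -0111(✓)  -1011(✓)  -1101(✓)  -1111(✓)  0-011(✓)  0-110(✓)  0-111(✓)  00-10(✓)  00-11(✓)  000-1(✓)  0001-(✓)  0011-(✓)  01-11(✓)  011-1(✓)  0111-(✓)  1-001(✓)  1-010(✓)  1-011(✓)  1-100(✓)  1-101(✓)  1-111(✓)  10-00(✓)  10-01(✓)  10-10(✓)  10-11(✓)  100-0(✓)  100-1(✓)  1000-(✓)  1001-(✓)  101-0(✓)  101-1(✓)  1010-(✓)  1011-(✓)  11-01(✓)  11-11(✓)  110-1(✓)  1101-(✓)  111-1(✓)  1110-(✓)
size-2^2 implicants → --011(✓)  --111(✓)  -0-10(✓)  -0-11(✓)  -00-1  -001-(✓)  -011-(✓)  -1-11(✓)  -11-1  0--11(✓)  0-11-  00-1-(✓)  1--01(✓)  1--11(✓)  1-0-1(✓)  1-01-  1-1-1(✓)  1-10-  10--0(✓)  10--1(✓)  10-0-(✓)  10-1-(✓)  100--(✓)  101--(✓)  11--1(✓)
size-2^3 implicants → ---11  -0-1-  1---1  10---
Unchecked terms (primes): ---11, -0-1-, -00-1, -11-1, 0-11-, 01000, 1---1, 1-01-, 1-10-, 10---
Minterm coverage:
  m1 ⊆ -00-1 [E]
  m2 ⊆ -0-1- [E]
  m3 ⊆ ---11,-0-1-,-00-1
  m6 ⊆ -0-1-,0-11-
  m7 ⊆ ---11,-0-1-,0-11-
  m8 ⊆ 01000 [E]
  m11 ⊆ ---11 [E]
  m13 ⊆ -11-1 [E]
  m14 ⊆ 0-11- [E]
  m15 ⊆ ---11,-11-1,0-11-
  m16 ⊆ 10--- [E]
  m17 ⊆ -00-1,1---1,10---
  m18 ⊆ -0-1-,1-01-,10---
  m19 ⊆ ---11,-0-1-,-00-1,1---1,1-01-,10---
  m21 ⊆ 1---1,1-10-,10---
  m22 ⊆ -0-1-,10---
  m23 ⊆ ---11,-0-1-,1---1,10---
  m26 ⊆ 1-01- [E]
  m28 ⊆ 1-10- [E]
  m29 ⊆ -11-1,1---1,1-10-
E = {---11, -0-1-, -00-1, -11-1, 0-11-, 01000, 1-01-, 1-10-, 10---}

9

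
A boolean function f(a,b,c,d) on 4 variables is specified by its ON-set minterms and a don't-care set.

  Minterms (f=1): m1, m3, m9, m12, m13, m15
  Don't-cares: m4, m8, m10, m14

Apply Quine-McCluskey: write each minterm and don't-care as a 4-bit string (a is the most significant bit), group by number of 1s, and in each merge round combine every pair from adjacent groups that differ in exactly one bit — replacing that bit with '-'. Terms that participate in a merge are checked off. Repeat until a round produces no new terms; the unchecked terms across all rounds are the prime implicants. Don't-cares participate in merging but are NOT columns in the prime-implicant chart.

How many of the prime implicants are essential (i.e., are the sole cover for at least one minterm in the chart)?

2

[col 0] 0001*, 0011*, 0100*, 1000*, 1001*, 1010*, 1100*, 1101*, 1110*, 1111*
[col 1] -001, -100, 00-1, 1-00*, 1-01*, 1-10*, 10-0*, 100-*, 11-0*, 11-1*, 110-*, 111-*
[col 2] 1--0, 1-0-, 11--
Prime implicants: -001, -100, 00-1, 1--0, 1-0-, 11--
PI chart (minterm → PIs covering it):
  1 | -001,00-1
  3 | 00-1  (sole → essential)
  9 | -001,1-0-
  12 | -100,1--0,1-0-,11--
  13 | 1-0-,11--
  15 | 11--  (sole → essential)
Essential prime implicants: 00-1, 11--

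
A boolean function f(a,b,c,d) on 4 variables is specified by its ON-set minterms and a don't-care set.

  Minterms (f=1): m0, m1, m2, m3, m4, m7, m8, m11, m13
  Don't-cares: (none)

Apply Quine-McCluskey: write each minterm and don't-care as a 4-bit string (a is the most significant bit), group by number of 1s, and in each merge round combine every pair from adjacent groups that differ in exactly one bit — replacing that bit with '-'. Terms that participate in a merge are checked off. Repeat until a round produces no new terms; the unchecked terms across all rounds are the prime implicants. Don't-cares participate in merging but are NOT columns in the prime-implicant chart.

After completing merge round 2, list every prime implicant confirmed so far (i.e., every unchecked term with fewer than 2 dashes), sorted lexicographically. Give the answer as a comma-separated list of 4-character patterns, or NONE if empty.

size-2^0 implicants → 0000(✓)  0001(✓)  0010(✓)  0011(✓)  0100(✓)  0111(✓)  1000(✓)  1011(✓)  1101
size-2^1 implicants → -000  -011  0-00  0-11  00-0(✓)  00-1(✓)  000-(✓)  001-(✓)
size-2^2 implicants → 00--
Unchecked terms (primes): -000, -011, 0-00, 0-11, 00--, 1101

-000, -011, 0-00, 0-11, 1101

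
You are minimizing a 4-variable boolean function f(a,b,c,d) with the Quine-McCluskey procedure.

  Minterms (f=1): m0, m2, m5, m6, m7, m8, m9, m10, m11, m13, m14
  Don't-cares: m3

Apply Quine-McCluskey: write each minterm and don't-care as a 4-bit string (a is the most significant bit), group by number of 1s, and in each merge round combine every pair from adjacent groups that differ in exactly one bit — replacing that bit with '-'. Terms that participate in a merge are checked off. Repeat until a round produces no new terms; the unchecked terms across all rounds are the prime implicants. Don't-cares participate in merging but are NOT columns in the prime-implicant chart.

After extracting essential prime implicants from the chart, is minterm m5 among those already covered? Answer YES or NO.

size-2^0 implicants → 0000(✓)  0010(✓)  0011(✓)  0101(✓)  0110(✓)  0111(✓)  1000(✓)  1001(✓)  1010(✓)  1011(✓)  1101(✓)  1110(✓)
size-2^1 implicants → -000(✓)  -010(✓)  -011(✓)  -101  -110(✓)  0-10(✓)  0-11(✓)  00-0(✓)  001-(✓)  01-1  011-(✓)  1-01  1-10(✓)  10-0(✓)  10-1(✓)  100-(✓)  101-(✓)
size-2^2 implicants → --10  -0-0  -01-  0-1-  10--
Unchecked terms (primes): --10, -0-0, -01-, -101, 0-1-, 01-1, 1-01, 10--
Minterm coverage:
  m0 ⊆ -0-0 [E]
  m2 ⊆ --10,-0-0,-01-,0-1-
  m5 ⊆ -101,01-1
  m6 ⊆ --10,0-1-
  m7 ⊆ 0-1-,01-1
  m8 ⊆ -0-0,10--
  m9 ⊆ 1-01,10--
  m10 ⊆ --10,-0-0,-01-,10--
  m11 ⊆ -01-,10--
  m13 ⊆ -101,1-01
  m14 ⊆ --10 [E]
E = {--10, -0-0}

NO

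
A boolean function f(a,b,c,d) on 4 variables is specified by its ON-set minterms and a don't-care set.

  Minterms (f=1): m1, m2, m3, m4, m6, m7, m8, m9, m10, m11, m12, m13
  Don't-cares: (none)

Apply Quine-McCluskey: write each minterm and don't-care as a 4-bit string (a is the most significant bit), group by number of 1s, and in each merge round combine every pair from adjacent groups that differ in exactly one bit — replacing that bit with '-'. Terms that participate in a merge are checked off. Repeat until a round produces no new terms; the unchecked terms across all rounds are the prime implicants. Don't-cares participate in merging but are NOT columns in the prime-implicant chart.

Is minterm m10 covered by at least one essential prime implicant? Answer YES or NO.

Round 0: 0001✓ 0010✓ 0011✓ 0100✓ 0110✓ 0111✓ 1000✓ 1001✓ 1010✓ 1011✓ 1100✓ 1101✓
Round 1: -001✓ -010✓ -011✓ -100 0-10✓ 0-11✓ 00-1✓ 001-✓ 01-0 011-✓ 1-00✓ 1-01✓ 10-0✓ 10-1✓ 100-✓ 101-✓ 110-✓
Round 2: -0-1 -01- 0-1- 1-0- 10--
PIs = {-0-1, -01-, -100, 0-1-, 01-0, 1-0-, 10--}
Coverage chart:
  m1: -0-1 ←essential
  m2: -01-,0-1-
  m3: -0-1,-01-,0-1-
  m4: -100,01-0
  m6: 0-1-,01-0
  m7: 0-1- ←essential
  m8: 1-0-,10--
  m9: -0-1,1-0-,10--
  m10: -01-,10--
  m11: -0-1,-01-,10--
  m12: -100,1-0-
  m13: 1-0- ←essential
Essential: -0-1, 0-1-, 1-0-

NO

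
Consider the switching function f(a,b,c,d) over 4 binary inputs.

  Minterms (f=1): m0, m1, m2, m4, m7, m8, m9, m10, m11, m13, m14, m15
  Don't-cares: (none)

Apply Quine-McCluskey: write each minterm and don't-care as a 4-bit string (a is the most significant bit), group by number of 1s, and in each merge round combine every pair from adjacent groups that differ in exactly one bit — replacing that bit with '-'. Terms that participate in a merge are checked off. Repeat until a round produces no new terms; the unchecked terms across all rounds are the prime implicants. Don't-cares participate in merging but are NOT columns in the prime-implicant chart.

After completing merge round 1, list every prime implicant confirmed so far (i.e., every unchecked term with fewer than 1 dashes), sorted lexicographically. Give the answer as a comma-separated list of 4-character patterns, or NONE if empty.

Round 0: 0000✓ 0001✓ 0010✓ 0100✓ 0111✓ 1000✓ 1001✓ 1010✓ 1011✓ 1101✓ 1110✓ 1111✓
Round 1: -000✓ -001✓ -010✓ -111 0-00 00-0✓ 000-✓ 1-01✓ 1-10✓ 1-11✓ 10-0✓ 10-1✓ 100-✓ 101-✓ 11-1✓ 111-✓
Round 2: -0-0 -00- 1--1 1-1- 10--
PIs = {-0-0, -00-, -111, 0-00, 1--1, 1-1-, 10--}

NONE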